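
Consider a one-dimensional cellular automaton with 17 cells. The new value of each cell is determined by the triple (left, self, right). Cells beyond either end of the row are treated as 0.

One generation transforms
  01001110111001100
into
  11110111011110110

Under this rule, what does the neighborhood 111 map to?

At position 5 the neighborhood is 111; the next row has 1 there.

1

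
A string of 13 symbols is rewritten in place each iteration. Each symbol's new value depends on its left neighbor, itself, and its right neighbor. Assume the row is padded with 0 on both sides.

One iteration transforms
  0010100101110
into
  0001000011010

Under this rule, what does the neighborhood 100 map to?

0

At position 5 the neighborhood is 100; the next row has 0 there.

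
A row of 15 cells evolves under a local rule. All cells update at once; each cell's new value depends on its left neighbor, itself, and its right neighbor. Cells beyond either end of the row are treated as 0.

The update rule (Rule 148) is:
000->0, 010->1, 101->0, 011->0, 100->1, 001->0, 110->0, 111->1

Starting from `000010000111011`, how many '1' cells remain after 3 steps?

000011000010000
000000100011000
000000110000100
count of 1: 3

3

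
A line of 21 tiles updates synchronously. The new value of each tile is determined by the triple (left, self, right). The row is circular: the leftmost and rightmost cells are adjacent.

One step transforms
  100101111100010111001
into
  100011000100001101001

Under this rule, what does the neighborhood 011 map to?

1

At position 5 the neighborhood is 011; the next row has 1 there.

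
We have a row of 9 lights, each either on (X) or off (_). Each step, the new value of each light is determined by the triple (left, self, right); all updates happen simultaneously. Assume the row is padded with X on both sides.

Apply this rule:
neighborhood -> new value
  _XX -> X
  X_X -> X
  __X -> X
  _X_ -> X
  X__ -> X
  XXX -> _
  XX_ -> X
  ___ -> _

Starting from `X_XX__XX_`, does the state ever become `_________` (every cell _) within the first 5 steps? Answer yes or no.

step 1: XXXXXXXXX
step 2: _________
all cells are _ at step 2

yes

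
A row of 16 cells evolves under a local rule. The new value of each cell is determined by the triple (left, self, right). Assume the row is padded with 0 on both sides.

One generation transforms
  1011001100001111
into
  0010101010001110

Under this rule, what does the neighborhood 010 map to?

At position 0 the neighborhood is 010; the next row has 0 there.

0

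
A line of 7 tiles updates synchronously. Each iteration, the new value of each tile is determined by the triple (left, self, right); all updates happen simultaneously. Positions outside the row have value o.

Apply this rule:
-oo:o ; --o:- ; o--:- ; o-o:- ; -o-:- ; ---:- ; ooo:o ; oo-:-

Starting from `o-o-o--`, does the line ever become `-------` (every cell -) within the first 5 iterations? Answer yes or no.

-------
all cells are - at iteration 1

yes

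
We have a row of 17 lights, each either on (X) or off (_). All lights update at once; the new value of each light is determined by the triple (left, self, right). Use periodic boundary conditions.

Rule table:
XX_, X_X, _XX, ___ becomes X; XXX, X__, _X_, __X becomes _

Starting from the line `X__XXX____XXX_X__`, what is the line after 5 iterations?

iteration 1: ___X_X_XX_X_XX___
iteration 2: XX__X_XXXX_XXX_XX
iteration 3: _X___XX__XXX_XXX_
iteration 4: ___X_XX__X_XXX_X_
iteration 5: XX__XXX___XX_XX__

XX__XXX___XX_XX__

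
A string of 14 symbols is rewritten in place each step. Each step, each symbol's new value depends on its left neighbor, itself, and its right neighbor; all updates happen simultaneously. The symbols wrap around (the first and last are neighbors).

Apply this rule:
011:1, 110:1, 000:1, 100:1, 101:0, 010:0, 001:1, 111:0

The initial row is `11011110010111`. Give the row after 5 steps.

01010011100100
10001110111011
11111010101010
10001000000000
01110111111111

01110111111111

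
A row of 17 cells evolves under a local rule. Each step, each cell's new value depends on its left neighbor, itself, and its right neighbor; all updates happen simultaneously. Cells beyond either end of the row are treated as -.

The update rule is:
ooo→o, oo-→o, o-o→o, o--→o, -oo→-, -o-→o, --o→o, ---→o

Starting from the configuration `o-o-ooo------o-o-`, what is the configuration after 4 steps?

oo-oooo-ooooooooo

oooo-oooooooooooo
-oooo-ooooooooooo
o-oooo-oooooooooo
oo-oooo-ooooooooo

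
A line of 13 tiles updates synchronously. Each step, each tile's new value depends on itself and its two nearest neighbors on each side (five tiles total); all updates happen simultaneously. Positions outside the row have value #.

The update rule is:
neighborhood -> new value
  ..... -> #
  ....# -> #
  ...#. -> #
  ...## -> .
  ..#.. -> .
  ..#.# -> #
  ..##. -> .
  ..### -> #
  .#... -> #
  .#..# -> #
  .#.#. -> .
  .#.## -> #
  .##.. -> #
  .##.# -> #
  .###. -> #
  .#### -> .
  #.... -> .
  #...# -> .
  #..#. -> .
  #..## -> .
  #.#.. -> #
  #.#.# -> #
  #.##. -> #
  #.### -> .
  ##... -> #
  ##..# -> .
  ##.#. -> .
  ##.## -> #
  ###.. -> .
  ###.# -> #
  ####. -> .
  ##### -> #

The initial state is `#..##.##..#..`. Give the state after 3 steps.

step 1: ....####...#.
step 2: #.#.#...#.###
step 3: #.#.##.###..#

#.#.##.###..#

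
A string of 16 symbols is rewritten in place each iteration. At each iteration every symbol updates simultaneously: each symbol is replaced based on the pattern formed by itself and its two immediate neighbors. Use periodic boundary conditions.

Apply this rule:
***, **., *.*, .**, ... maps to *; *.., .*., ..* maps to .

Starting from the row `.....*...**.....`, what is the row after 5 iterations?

******.*********

iteration 1: ****...*.**.****
iteration 2: ****.*..********
iteration 3: *****...********
iteration 4: *****.*.********
iteration 5: ******.*********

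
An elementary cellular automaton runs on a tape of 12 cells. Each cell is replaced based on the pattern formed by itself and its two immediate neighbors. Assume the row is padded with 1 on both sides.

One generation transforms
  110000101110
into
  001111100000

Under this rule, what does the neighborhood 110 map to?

0

At position 1 the neighborhood is 110; the next row has 0 there.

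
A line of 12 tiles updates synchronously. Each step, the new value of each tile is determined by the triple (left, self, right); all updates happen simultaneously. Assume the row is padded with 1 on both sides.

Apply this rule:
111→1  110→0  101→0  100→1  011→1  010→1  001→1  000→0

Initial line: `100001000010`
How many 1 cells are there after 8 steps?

010011100110
011111011100
011110011011
011101110011
011001101111
010111001111
010110111111
010100111111
count of 1: 8

8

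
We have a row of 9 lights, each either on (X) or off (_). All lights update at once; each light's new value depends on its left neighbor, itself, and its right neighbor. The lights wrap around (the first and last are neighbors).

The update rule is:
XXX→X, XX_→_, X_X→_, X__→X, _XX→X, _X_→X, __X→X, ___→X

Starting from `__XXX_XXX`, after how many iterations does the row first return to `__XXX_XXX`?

18

XXXX__XX_
XXX_XXX__
XX__XX_XX
X_XXX__XX
__XX_XXXX
XXX__XXX_
XX_XXXX__
X__XXX_XX
_XXXX__XX
_XXX_XXX_
XXX__XX_X
XX_XXX__X
X__XX_XXX
_XXX__XXX
_XX_XXXX_
XX__XXX_X
X_XXXX__X
__XXX_XXX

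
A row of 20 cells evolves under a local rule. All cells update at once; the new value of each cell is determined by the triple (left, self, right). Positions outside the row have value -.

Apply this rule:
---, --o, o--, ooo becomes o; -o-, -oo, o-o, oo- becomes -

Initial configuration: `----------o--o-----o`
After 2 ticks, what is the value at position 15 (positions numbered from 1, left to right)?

-

oooooooooo-oo-ooooo-
-oooooooo------ooo-o
position 15 holds -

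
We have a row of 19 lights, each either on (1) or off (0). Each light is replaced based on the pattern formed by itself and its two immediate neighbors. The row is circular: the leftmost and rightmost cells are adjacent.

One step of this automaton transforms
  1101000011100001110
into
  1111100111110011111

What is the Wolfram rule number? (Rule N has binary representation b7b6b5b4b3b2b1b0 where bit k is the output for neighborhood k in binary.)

position 9: 111 → 1  (bit 7 = 1)
position 1: 110 → 1  (bit 6 = 1)
position 2: 101 → 1  (bit 5 = 1)
position 4: 100 → 1  (bit 4 = 1)
position 0: 011 → 1  (bit 3 = 1)
position 3: 010 → 1  (bit 2 = 1)
position 7: 001 → 1  (bit 1 = 1)
position 5: 000 → 0  (bit 0 = 0)
bits b7..b0 = 11111110 = 254

254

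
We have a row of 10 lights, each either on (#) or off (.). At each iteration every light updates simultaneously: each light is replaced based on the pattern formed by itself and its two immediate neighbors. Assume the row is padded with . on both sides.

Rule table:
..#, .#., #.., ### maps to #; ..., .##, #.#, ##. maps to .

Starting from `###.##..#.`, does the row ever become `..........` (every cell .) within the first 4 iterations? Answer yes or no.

.#....####
###..#.##.
.#.###...#
##..#.#.##
iteration 4 is ##..#.#.##, still not uniform .

no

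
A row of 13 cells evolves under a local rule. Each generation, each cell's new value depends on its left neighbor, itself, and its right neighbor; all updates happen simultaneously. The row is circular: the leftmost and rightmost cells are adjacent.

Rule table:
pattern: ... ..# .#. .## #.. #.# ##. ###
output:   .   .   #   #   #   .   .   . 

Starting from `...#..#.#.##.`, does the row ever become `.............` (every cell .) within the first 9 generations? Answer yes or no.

no

...##.#.#.#.#
#..#..#.#.#.#
.#.##.#.#.#.#
.#.#..#.#.#.#
.#.##.#.#.#.#  (repeats generation 3; period 2)
generation 9: .#.##.#.#.#.#
generation 9 is .#.##.#.#.#.#, still not uniform .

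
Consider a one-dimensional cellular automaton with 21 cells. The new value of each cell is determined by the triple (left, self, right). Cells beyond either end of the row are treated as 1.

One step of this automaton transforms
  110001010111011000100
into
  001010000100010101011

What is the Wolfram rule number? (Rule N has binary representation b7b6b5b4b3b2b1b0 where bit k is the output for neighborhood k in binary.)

position 0: 111 → 0  (bit 7 = 0)
position 1: 110 → 0  (bit 6 = 0)
position 6: 101 → 0  (bit 5 = 0)
position 2: 100 → 1  (bit 4 = 1)
position 9: 011 → 1  (bit 3 = 1)
position 5: 010 → 0  (bit 2 = 0)
position 4: 001 → 1  (bit 1 = 1)
position 3: 000 → 0  (bit 0 = 0)
bits b7..b0 = 00011010 = 26

26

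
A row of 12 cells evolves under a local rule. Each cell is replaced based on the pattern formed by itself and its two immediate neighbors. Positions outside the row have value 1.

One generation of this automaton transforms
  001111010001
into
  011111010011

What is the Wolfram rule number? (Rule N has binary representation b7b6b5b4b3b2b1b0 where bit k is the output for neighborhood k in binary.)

position 3: 111 → 1  (bit 7 = 1)
position 5: 110 → 1  (bit 6 = 1)
position 6: 101 → 0  (bit 5 = 0)
position 0: 100 → 0  (bit 4 = 0)
position 2: 011 → 1  (bit 3 = 1)
position 7: 010 → 1  (bit 2 = 1)
position 1: 001 → 1  (bit 1 = 1)
position 9: 000 → 0  (bit 0 = 0)
bits b7..b0 = 11001110 = 206

206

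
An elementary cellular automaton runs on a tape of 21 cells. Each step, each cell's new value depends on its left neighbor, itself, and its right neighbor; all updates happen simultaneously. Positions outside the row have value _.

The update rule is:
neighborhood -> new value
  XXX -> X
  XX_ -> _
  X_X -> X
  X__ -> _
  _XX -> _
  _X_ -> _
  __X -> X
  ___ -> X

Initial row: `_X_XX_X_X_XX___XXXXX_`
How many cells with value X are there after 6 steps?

7

step 1: X_X__X_X_X___XX_XXX__
step 2: _X__X_X_X__XX__X_X__X
step 3: X__X_X_X__X___X_X__X_
step 4: __X_X_X__X__XX_X__X__
step 5: XX_X_X__X__X__X__X__X
step 6: __X_X__X__X__X__X__X_
count of X: 7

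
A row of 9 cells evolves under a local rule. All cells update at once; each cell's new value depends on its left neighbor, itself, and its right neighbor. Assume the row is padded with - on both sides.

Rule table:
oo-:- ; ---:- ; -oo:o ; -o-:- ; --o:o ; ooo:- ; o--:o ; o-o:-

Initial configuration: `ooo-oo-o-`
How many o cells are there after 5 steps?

step 1: o---o---o
step 2: -o-o-o-o-
step 3: o-------o
step 4: -o-----o-
step 5: o-o---o-o
count of o: 4

4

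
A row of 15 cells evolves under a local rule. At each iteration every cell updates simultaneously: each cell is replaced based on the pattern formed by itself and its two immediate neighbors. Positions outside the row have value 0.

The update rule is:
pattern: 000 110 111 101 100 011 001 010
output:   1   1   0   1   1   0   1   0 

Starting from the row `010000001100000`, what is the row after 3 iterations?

iteration 1: 101111110111111
iteration 2: 010000011000001
iteration 3: 101111101111110

101111101111110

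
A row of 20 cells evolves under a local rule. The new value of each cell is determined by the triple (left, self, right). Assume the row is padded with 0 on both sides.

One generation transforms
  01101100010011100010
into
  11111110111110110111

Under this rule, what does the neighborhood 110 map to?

1

At position 2 the neighborhood is 110; the next row has 1 there.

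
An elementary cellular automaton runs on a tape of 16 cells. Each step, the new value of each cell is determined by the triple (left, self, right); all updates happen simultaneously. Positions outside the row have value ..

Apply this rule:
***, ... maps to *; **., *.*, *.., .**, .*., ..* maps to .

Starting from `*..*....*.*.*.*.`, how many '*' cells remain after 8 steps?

9

.....**.........
****....********
.**..**..******.
..........****..
*********..**..*
.*******........
..*****..*******
*..***....*****.
count of *: 9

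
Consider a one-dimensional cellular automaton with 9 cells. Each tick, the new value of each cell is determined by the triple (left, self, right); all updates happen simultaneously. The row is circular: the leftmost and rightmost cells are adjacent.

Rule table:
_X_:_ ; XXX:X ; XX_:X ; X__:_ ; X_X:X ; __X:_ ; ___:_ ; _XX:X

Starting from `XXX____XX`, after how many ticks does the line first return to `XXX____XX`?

1

XXX____XX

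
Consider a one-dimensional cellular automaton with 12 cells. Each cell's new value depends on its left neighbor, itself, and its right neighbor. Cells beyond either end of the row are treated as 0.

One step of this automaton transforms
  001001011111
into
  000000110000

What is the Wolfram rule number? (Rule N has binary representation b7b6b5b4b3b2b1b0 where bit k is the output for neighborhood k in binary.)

40

position 8: 111 → 0  (bit 7 = 0)
position 11: 110 → 0  (bit 6 = 0)
position 6: 101 → 1  (bit 5 = 1)
position 3: 100 → 0  (bit 4 = 0)
position 7: 011 → 1  (bit 3 = 1)
position 2: 010 → 0  (bit 2 = 0)
position 1: 001 → 0  (bit 1 = 0)
position 0: 000 → 0  (bit 0 = 0)
bits b7..b0 = 00101000 = 40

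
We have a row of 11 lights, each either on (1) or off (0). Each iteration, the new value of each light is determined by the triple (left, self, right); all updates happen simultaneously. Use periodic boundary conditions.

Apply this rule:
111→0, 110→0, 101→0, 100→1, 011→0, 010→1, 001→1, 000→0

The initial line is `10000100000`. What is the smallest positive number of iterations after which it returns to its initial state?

11001110001
00110001010
01001011011
01111000000
10000100000

5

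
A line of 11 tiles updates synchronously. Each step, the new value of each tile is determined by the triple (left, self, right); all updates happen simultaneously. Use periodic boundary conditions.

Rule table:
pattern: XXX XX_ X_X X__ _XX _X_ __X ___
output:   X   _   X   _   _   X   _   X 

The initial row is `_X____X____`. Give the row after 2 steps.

step 1: _X_XX_X_XXX
step 2: XXX__XXX_X_

XXX__XXX_X_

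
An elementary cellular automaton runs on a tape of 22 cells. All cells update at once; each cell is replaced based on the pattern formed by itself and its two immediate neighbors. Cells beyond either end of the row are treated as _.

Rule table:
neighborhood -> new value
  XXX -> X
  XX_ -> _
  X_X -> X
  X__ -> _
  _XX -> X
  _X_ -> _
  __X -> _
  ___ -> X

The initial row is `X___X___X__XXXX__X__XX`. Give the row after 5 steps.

__X_____XX____XX__X___

__X___X____XXX______X_
X___X___XX_XX__XXXX___
__X___X_X_XX___XXX__XX
X___X__X_XX__X_XX___X_
__X_____XX____XX__X___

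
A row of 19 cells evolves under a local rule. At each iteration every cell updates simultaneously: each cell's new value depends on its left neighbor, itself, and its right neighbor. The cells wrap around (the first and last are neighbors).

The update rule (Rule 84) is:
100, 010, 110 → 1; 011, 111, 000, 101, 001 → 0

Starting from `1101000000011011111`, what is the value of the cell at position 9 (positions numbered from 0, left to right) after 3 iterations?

0

iteration 1: 0101100000001000000
iteration 2: 0100110000001100000
iteration 3: 0110011000000110000
position 9 holds 0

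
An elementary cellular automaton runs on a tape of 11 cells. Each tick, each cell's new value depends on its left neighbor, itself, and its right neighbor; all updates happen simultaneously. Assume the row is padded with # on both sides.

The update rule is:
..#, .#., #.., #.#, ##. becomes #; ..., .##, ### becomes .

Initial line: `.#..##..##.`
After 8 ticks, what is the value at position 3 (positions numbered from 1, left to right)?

.

####.###.##
...##..##..
#.#.###.###
####..##...
...###.##.#
#.#..##.##.
#####.##.##
....##.##..
position 3 holds .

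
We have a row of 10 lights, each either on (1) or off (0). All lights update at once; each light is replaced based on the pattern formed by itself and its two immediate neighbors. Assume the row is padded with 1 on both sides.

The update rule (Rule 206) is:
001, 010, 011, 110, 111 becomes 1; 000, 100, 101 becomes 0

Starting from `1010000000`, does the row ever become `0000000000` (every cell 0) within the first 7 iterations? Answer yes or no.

no

1010000001
1010000011
1010000111
1010001111
1010011111
1010111111
1010111111
iteration 7 is 1010111111, still not uniform 0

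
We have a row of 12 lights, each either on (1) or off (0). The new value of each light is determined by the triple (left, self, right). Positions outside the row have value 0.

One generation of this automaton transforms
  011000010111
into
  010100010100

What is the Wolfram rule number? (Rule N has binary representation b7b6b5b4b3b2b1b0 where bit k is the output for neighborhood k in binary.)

28

position 10: 111 → 0  (bit 7 = 0)
position 2: 110 → 0  (bit 6 = 0)
position 8: 101 → 0  (bit 5 = 0)
position 3: 100 → 1  (bit 4 = 1)
position 1: 011 → 1  (bit 3 = 1)
position 7: 010 → 1  (bit 2 = 1)
position 0: 001 → 0  (bit 1 = 0)
position 4: 000 → 0  (bit 0 = 0)
bits b7..b0 = 00011100 = 28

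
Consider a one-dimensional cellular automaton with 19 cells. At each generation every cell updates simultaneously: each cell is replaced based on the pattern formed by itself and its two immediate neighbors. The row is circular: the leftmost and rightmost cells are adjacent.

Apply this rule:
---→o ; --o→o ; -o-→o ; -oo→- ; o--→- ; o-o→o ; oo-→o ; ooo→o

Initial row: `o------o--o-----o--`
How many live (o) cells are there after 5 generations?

15

o-oooooo-oo-ooooo-o
oo-oooooo-oo-ooooo-
-oo-oooooo-oo-ooooo
o-oo-oooooo-oo-oooo
oo-oo-oooooo-oo-ooo
count of o: 15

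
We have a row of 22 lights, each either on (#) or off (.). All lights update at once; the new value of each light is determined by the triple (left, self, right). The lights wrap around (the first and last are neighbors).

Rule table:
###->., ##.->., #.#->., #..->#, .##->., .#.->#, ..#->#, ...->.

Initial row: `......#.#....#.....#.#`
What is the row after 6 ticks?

tick 1: #....##.##..###...##.#
tick 2: .#..#.....##...#.#....
tick 3: ######...#..#.##.##...
tick 4: ......#.#####......#.#
tick 5: #....##......#....##.#
tick 6: .#..#..#....###..#....

.#..#..#....###..#....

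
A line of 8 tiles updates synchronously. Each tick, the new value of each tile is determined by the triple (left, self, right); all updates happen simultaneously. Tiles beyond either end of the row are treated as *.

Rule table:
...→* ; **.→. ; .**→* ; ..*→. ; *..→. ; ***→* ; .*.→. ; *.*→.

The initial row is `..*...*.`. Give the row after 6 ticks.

....*...
.**...*.
.*..*...
......*.
.****...
.***..*.

.***..*.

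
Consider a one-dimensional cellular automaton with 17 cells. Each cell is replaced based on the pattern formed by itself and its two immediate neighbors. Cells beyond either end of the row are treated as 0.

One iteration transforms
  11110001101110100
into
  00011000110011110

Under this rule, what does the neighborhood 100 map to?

At position 4 the neighborhood is 100; the next row has 1 there.

1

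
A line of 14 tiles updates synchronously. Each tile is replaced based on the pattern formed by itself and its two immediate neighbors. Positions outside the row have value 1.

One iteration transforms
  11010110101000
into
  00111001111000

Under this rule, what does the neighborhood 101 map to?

1

At position 2 the neighborhood is 101; the next row has 1 there.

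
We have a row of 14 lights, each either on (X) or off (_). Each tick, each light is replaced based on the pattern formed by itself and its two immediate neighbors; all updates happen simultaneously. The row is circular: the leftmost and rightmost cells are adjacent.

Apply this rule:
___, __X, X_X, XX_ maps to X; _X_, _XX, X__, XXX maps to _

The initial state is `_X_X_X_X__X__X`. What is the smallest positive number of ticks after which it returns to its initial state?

14

X_X_X_X__X__X_
_X_X_X__X__X_X
X_X_X__X__X_X_
_X_X__X__X_X_X
X_X__X__X_X_X_
_X__X__X_X_X_X
X__X__X_X_X_X_
__X__X_X_X_X_X
_X__X_X_X_X_X_
X__X_X_X_X_X__
__X_X_X_X_X__X
_X_X_X_X_X__X_
X_X_X_X_X__X__
_X_X_X_X__X__X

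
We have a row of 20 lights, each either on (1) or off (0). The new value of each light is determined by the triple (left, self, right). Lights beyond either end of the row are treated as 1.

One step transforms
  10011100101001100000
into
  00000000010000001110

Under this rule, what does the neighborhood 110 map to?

At position 0 the neighborhood is 110; the next row has 0 there.

0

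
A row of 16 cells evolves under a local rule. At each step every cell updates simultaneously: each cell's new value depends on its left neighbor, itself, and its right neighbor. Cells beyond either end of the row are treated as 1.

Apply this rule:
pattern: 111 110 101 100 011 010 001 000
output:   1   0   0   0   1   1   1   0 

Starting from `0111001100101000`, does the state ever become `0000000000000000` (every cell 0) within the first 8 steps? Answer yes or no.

step 1: 0110011001101001
step 2: 0100110011001011
step 3: 0101100110011011
step 4: 0101001100110011
step 5: 0101011001100111
step 6: 0101010011001111
step 7: 0101010110011111
step 8: 0101010100111111
step 8 is 0101010100111111, still not uniform 0

no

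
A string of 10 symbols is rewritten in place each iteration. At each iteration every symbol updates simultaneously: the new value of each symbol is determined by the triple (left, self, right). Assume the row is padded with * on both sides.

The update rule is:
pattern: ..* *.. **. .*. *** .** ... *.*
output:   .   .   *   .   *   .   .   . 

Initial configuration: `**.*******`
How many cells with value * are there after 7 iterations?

2

**..******
**...*****
**....****
**.....***
**......**
**.......*
**........
count of *: 2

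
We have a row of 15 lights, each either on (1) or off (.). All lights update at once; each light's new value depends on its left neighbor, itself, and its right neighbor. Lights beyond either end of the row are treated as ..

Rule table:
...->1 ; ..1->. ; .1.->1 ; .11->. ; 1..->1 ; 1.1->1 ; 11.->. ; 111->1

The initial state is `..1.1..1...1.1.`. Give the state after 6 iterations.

..1.11..1.1.11.

1.1111.111.1111
11.11.1.1.1.11.
..1..1111111..1
1.11..11111.1.1
11..1..111.1111
..1.11..1.1.11.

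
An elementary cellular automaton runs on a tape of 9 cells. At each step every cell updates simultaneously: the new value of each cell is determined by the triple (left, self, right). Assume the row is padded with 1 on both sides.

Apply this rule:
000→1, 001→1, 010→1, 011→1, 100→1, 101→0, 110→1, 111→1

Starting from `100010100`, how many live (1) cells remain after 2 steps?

111110111
111110111
count of 1: 8

8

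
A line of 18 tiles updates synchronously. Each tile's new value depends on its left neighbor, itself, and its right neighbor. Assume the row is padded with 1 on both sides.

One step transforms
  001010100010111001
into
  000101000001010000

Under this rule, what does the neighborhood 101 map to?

1

At position 3 the neighborhood is 101; the next row has 1 there.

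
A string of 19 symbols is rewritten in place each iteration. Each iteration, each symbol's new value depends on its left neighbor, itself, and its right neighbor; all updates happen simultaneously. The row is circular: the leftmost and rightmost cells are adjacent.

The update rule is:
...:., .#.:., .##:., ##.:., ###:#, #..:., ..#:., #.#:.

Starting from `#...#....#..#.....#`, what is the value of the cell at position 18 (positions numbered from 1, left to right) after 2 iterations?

.

...................
...................
position 18 holds .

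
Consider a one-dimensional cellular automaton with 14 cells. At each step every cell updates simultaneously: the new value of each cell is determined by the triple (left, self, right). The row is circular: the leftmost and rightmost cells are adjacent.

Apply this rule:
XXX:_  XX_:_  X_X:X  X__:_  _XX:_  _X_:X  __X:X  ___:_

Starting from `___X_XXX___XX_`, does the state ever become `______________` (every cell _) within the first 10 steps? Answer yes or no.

__XXX_____X___
_X_______XX___
XX______X_____
_______XX____X
______X_____XX
_____XX____X__
____X_____XX__
___XX____X____
__X_____XX____
_XX____X______
step 10 is _XX____X______, still not uniform _

no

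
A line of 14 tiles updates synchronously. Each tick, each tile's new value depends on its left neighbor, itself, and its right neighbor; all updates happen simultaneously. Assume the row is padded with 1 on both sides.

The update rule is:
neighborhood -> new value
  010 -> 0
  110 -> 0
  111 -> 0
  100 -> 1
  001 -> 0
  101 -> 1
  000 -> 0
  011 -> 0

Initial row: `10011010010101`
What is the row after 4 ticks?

10101000101001

01000101001010
10100010100101
01010001010010
10101000101001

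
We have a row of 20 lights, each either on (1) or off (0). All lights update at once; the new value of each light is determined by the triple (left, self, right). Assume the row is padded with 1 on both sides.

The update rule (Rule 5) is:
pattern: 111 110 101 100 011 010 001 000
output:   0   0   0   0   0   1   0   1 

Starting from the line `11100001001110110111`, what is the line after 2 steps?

00001101000000000000
01100001011111111110

01100001011111111110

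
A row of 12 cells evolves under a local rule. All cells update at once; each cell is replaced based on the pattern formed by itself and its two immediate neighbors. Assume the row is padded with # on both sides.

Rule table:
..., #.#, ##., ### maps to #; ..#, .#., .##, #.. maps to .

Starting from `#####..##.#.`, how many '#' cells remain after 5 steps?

8

#####...##.#
#####.#..##.
######....##
######.##..#
#######.#...
count of #: 8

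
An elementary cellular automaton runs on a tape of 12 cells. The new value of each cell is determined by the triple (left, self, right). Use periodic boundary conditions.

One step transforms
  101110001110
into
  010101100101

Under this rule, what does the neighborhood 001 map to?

At position 7 the neighborhood is 001; the next row has 0 there.

0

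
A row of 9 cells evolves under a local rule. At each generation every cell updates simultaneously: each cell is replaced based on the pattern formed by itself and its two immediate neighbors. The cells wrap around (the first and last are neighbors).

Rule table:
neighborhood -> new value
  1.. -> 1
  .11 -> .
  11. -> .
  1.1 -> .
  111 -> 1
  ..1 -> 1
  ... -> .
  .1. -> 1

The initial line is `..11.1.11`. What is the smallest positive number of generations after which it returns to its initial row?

11...1...
..1.111.1
111..1..1
11.11111.
....111..
...1.1.1.
..11.1.11

7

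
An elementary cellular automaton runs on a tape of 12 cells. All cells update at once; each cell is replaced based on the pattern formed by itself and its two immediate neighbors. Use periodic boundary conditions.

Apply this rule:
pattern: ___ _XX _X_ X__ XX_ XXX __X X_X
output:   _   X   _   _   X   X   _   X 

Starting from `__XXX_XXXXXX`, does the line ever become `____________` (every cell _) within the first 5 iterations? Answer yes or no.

no

iteration 1: __XXXXXXXXXX
iteration 2: __XXXXXXXXXX  (fixed point — unchanged through iteration 5)
iteration 5 is __XXXXXXXXXX, still not uniform _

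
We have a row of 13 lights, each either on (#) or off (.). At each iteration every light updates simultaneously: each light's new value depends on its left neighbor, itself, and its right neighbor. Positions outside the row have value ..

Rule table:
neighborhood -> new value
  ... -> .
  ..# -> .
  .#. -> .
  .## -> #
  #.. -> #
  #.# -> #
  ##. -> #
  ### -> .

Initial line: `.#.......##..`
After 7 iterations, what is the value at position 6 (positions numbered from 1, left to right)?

..#......###.
...#.....#.##
....#.....###
.....#....#.#
......#....#.
.......#....#
........#....
position 6 holds .

.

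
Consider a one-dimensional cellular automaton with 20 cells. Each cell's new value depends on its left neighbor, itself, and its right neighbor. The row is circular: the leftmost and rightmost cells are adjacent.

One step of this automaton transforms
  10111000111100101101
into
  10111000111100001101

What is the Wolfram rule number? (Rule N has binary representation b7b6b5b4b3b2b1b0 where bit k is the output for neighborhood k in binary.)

position 3: 111 → 1  (bit 7 = 1)
position 0: 110 → 1  (bit 6 = 1)
position 1: 101 → 0  (bit 5 = 0)
position 5: 100 → 0  (bit 4 = 0)
position 2: 011 → 1  (bit 3 = 1)
position 14: 010 → 0  (bit 2 = 0)
position 7: 001 → 0  (bit 1 = 0)
position 6: 000 → 0  (bit 0 = 0)
bits b7..b0 = 11001000 = 200

200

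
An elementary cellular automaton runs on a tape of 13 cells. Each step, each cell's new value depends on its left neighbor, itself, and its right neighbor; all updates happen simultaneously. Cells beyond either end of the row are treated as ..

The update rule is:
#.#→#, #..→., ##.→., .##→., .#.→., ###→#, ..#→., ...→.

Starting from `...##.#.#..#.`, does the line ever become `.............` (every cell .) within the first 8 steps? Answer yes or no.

yes

step 1: .....#.#.....
step 2: ......#......
step 3: .............
all cells are . at step 3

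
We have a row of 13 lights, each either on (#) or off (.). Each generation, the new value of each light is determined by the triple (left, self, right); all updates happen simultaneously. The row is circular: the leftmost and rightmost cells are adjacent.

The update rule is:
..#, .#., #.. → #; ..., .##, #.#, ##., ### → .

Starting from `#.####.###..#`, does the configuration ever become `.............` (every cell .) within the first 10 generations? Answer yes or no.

yes

generation 1: ..........##.
generation 2: .........#..#
generation 3: #.......#####
generation 4: .#.....#.....
generation 5: ###...###....
generation 6: ...#.#...#..#
generation 7: #.##.##.#####
generation 8: .............
all cells are . at generation 8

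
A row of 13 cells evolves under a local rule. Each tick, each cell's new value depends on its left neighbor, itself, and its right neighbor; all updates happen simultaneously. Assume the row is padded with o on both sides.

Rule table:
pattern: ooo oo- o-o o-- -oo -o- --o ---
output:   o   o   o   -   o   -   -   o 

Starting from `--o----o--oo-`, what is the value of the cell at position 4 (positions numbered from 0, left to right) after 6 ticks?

----oo----ooo
-oo-oo-oo-ooo
ooooooooooooo
ooooooooooooo  (fixed point — unchanged through tick 6)
position 4 holds o

o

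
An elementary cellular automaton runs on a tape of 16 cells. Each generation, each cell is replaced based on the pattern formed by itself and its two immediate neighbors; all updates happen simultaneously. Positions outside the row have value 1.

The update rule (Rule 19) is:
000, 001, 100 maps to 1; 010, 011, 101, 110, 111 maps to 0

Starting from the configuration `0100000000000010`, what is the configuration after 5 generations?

0011111111111100
1100000000000011
0011111111111100  (repeats generation 1; period 2)
generation 5: 0011111111111100

0011111111111100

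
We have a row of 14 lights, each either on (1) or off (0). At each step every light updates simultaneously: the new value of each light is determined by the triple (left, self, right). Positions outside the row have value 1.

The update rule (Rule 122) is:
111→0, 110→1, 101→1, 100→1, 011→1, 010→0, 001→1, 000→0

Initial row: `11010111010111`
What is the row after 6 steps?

step 1: 01101101101100
step 2: 11111111111111
step 3: 00000000000000
step 4: 10000000000001
step 5: 11000000000011
step 6: 01100000000110

01100000000110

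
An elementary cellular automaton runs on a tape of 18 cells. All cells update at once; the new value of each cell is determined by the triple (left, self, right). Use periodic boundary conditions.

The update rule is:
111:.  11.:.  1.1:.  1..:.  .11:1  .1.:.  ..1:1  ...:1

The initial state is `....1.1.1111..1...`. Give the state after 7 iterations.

1111....1....1..11
.....111..111..11.
111111...11...11..
1......111..111..1
..111111...11...11
.11......111..111.
11..111111...11...

11..111111...11...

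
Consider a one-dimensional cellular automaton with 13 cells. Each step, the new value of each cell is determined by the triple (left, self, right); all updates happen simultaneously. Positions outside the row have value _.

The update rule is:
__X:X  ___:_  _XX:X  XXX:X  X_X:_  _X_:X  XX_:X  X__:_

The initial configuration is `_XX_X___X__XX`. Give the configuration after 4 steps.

XXX_X__XX_XXX
XXX_X_XXX_XXX
XXX_X_XXX_XXX  (fixed point — unchanged through step 4)

XXX_X_XXX_XXX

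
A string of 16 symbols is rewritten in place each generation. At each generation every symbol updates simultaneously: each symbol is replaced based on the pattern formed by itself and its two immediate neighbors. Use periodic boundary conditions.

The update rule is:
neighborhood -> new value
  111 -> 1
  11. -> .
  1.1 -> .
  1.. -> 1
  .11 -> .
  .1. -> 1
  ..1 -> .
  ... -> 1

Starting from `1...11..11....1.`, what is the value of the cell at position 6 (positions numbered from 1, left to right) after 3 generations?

.

111...1...111.1.
.1.11.111..1..1.
.1.....1.1.11.11
position 6 holds .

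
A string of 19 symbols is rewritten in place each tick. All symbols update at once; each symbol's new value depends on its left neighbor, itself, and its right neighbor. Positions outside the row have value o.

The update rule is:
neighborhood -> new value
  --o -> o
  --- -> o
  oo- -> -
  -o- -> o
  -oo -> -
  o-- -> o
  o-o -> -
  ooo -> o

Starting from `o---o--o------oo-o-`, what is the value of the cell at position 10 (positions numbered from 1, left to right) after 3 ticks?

-ooooooooooooo---o-
--ooooooooooo-oooo-
oo-ooooooooo---oo--
position 10 holds o

o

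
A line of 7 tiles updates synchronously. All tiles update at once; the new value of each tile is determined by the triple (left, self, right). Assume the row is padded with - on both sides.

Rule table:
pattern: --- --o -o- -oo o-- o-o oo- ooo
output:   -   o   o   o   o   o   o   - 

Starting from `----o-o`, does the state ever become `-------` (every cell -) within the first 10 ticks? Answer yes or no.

no

---oooo
--oo--o
-oooooo
oo----o
ooo--oo
o-ooooo
ooo---o
o-oo-oo
ooooooo
o-----o
tick 10 is o-----o, still not uniform -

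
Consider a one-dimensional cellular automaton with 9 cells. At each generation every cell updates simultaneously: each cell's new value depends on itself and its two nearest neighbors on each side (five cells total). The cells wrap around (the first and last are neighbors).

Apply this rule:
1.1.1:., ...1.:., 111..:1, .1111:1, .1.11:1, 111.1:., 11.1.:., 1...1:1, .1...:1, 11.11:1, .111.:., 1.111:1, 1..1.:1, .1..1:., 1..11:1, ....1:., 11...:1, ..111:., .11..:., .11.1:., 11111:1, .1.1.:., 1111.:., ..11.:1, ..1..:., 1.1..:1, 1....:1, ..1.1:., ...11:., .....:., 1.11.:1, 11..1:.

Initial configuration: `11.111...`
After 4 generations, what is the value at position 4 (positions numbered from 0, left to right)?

.

1.11.111.
.11.11...
.1.11.11.
1.11.11..
position 4 holds .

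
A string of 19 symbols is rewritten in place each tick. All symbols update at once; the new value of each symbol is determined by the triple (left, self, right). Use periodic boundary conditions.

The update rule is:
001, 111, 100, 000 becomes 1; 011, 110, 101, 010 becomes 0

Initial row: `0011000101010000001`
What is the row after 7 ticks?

1100111000001111110
0011010111110111100
1100000011100011011
1011111101011100001
0001111000001011110
1110110111110001101
1100000011101110000

1100000011101110000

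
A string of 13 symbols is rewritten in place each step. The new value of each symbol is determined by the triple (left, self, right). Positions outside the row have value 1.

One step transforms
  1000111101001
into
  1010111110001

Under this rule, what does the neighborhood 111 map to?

1

At position 5 the neighborhood is 111; the next row has 1 there.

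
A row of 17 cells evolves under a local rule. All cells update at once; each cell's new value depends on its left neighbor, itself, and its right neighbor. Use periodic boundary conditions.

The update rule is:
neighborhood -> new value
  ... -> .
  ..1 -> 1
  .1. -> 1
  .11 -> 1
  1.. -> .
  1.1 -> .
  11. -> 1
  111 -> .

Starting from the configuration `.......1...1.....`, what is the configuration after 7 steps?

......11..11.....
.....111.111.....
....11.1.1.1.....
...111.1.1.1.....
..11.1.1.1.1.....
.111.1.1.1.1.....
11.1.1.1.1.1.....

11.1.1.1.1.1.....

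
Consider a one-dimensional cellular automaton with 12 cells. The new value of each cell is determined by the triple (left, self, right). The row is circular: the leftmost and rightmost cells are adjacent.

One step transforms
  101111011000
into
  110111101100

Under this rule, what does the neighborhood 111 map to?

At position 3 the neighborhood is 111; the next row has 1 there.

1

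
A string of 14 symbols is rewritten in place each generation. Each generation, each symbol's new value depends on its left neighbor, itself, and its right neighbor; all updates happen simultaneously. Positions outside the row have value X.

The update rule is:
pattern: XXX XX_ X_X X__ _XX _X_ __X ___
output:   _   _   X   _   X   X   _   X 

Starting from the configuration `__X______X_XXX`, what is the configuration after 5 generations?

generation 1: __X_XXXX_XXX__
generation 2: __XXX___XX____
generation 3: __X___X_X__XX_
generation 4: __X_X_XXX__X_X
generation 5: __XXXXX____XXX

__XXXXX____XXX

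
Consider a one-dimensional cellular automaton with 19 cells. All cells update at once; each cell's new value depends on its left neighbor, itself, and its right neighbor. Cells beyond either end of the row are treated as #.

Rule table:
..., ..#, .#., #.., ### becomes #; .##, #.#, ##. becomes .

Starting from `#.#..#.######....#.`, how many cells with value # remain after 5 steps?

..####..####.#####.
##.##.##.##...###..
#..........###.#.##
.##########.#..#..#
..########..######.
count of #: 14

14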